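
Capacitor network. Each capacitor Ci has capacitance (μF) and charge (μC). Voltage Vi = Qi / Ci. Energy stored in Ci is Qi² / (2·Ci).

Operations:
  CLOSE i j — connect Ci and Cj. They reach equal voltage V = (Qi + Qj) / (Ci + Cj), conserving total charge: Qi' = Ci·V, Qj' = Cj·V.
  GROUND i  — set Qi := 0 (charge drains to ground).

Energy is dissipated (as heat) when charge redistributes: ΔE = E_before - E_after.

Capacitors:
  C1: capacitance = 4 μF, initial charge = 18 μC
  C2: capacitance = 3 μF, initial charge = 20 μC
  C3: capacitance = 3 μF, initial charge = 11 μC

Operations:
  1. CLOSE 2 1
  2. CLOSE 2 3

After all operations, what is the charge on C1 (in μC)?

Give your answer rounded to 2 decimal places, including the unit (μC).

Answer: 21.71 μC

Derivation:
Initial: C1(4μF, Q=18μC, V=4.50V), C2(3μF, Q=20μC, V=6.67V), C3(3μF, Q=11μC, V=3.67V)
Op 1: CLOSE 2-1: Q_total=38.00, C_total=7.00, V=5.43; Q2=16.29, Q1=21.71; dissipated=4.024
Op 2: CLOSE 2-3: Q_total=27.29, C_total=6.00, V=4.55; Q2=13.64, Q3=13.64; dissipated=2.328
Final charges: Q1=21.71, Q2=13.64, Q3=13.64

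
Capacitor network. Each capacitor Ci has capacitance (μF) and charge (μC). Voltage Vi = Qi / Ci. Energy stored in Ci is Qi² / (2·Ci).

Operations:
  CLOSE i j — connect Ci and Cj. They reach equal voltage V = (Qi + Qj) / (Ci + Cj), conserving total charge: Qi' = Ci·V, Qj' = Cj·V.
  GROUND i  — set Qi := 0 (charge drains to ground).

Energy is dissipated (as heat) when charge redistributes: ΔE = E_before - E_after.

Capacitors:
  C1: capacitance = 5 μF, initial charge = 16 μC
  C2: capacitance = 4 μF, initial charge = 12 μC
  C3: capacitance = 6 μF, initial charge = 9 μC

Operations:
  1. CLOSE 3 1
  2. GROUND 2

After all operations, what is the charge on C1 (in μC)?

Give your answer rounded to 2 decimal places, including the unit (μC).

Answer: 11.36 μC

Derivation:
Initial: C1(5μF, Q=16μC, V=3.20V), C2(4μF, Q=12μC, V=3.00V), C3(6μF, Q=9μC, V=1.50V)
Op 1: CLOSE 3-1: Q_total=25.00, C_total=11.00, V=2.27; Q3=13.64, Q1=11.36; dissipated=3.941
Op 2: GROUND 2: Q2=0; energy lost=18.000
Final charges: Q1=11.36, Q2=0.00, Q3=13.64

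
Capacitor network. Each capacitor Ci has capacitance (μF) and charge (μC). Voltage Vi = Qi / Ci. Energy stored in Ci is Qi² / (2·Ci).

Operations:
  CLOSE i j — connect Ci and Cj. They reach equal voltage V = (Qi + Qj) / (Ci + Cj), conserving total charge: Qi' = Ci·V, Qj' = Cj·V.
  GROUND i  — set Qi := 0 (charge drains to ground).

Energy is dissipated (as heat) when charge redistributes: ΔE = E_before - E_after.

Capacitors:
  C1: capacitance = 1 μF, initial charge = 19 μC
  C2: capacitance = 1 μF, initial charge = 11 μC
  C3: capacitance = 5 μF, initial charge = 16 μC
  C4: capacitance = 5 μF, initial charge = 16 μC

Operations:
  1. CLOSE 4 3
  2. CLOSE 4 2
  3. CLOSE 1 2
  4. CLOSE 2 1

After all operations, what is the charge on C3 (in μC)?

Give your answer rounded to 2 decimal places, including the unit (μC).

Answer: 16.00 μC

Derivation:
Initial: C1(1μF, Q=19μC, V=19.00V), C2(1μF, Q=11μC, V=11.00V), C3(5μF, Q=16μC, V=3.20V), C4(5μF, Q=16μC, V=3.20V)
Op 1: CLOSE 4-3: Q_total=32.00, C_total=10.00, V=3.20; Q4=16.00, Q3=16.00; dissipated=0.000
Op 2: CLOSE 4-2: Q_total=27.00, C_total=6.00, V=4.50; Q4=22.50, Q2=4.50; dissipated=25.350
Op 3: CLOSE 1-2: Q_total=23.50, C_total=2.00, V=11.75; Q1=11.75, Q2=11.75; dissipated=52.562
Op 4: CLOSE 2-1: Q_total=23.50, C_total=2.00, V=11.75; Q2=11.75, Q1=11.75; dissipated=0.000
Final charges: Q1=11.75, Q2=11.75, Q3=16.00, Q4=22.50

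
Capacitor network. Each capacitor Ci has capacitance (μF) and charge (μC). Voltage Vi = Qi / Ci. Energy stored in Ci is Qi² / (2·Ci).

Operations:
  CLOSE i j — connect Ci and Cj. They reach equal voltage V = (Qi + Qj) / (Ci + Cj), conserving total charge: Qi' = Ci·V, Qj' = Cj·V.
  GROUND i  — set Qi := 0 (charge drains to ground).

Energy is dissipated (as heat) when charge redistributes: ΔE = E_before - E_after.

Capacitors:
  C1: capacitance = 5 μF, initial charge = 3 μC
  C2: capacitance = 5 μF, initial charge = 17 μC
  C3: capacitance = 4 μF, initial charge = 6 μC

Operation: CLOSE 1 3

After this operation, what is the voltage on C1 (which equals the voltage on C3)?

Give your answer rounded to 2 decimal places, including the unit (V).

Answer: 1.00 V

Derivation:
Initial: C1(5μF, Q=3μC, V=0.60V), C2(5μF, Q=17μC, V=3.40V), C3(4μF, Q=6μC, V=1.50V)
Op 1: CLOSE 1-3: Q_total=9.00, C_total=9.00, V=1.00; Q1=5.00, Q3=4.00; dissipated=0.900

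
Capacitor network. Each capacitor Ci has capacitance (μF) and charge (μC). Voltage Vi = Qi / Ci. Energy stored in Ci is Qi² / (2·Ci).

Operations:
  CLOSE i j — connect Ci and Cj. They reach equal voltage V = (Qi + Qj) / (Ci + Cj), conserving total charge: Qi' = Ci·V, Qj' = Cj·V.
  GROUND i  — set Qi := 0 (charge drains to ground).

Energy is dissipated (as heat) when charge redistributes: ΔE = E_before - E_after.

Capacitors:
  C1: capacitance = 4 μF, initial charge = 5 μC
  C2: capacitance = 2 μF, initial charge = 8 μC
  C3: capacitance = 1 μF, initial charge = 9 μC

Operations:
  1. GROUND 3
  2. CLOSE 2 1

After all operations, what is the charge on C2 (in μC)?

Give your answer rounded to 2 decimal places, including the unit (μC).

Answer: 4.33 μC

Derivation:
Initial: C1(4μF, Q=5μC, V=1.25V), C2(2μF, Q=8μC, V=4.00V), C3(1μF, Q=9μC, V=9.00V)
Op 1: GROUND 3: Q3=0; energy lost=40.500
Op 2: CLOSE 2-1: Q_total=13.00, C_total=6.00, V=2.17; Q2=4.33, Q1=8.67; dissipated=5.042
Final charges: Q1=8.67, Q2=4.33, Q3=0.00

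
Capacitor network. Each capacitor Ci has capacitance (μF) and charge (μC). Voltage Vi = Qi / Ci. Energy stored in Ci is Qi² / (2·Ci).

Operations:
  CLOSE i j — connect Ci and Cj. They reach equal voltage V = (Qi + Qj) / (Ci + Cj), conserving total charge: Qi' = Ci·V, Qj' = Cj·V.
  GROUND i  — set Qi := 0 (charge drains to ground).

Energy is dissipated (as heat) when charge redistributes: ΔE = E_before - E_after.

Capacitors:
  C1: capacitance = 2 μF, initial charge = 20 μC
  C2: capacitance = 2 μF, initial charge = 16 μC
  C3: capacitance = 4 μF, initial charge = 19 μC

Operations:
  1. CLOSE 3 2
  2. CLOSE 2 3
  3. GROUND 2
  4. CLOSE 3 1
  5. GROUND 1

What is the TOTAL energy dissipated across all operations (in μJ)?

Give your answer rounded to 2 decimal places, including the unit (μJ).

Initial: C1(2μF, Q=20μC, V=10.00V), C2(2μF, Q=16μC, V=8.00V), C3(4μF, Q=19μC, V=4.75V)
Op 1: CLOSE 3-2: Q_total=35.00, C_total=6.00, V=5.83; Q3=23.33, Q2=11.67; dissipated=7.042
Op 2: CLOSE 2-3: Q_total=35.00, C_total=6.00, V=5.83; Q2=11.67, Q3=23.33; dissipated=0.000
Op 3: GROUND 2: Q2=0; energy lost=34.028
Op 4: CLOSE 3-1: Q_total=43.33, C_total=6.00, V=7.22; Q3=28.89, Q1=14.44; dissipated=11.574
Op 5: GROUND 1: Q1=0; energy lost=52.160
Total dissipated: 104.804 μJ

Answer: 104.80 μJ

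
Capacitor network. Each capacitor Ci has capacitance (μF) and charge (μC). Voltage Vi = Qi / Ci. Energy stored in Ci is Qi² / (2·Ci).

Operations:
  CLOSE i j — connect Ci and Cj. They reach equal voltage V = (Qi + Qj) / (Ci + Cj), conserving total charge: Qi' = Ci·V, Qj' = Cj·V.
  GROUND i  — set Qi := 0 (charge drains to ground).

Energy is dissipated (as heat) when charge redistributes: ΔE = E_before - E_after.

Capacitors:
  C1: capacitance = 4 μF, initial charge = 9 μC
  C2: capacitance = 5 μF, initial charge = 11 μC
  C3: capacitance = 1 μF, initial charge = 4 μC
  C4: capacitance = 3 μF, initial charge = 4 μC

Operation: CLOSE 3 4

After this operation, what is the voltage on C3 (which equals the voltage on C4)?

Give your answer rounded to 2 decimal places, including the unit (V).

Initial: C1(4μF, Q=9μC, V=2.25V), C2(5μF, Q=11μC, V=2.20V), C3(1μF, Q=4μC, V=4.00V), C4(3μF, Q=4μC, V=1.33V)
Op 1: CLOSE 3-4: Q_total=8.00, C_total=4.00, V=2.00; Q3=2.00, Q4=6.00; dissipated=2.667

Answer: 2.00 V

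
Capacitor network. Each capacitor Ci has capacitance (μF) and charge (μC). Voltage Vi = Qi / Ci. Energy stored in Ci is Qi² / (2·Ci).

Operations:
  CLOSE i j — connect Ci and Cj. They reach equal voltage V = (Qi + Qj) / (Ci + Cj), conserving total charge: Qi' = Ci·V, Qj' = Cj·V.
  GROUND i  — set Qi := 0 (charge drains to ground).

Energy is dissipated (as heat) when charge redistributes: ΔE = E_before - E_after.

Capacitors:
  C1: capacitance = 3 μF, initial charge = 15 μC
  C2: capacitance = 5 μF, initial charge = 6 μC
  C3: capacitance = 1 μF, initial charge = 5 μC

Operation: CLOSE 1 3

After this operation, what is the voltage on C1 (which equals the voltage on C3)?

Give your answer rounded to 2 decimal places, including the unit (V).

Answer: 5.00 V

Derivation:
Initial: C1(3μF, Q=15μC, V=5.00V), C2(5μF, Q=6μC, V=1.20V), C3(1μF, Q=5μC, V=5.00V)
Op 1: CLOSE 1-3: Q_total=20.00, C_total=4.00, V=5.00; Q1=15.00, Q3=5.00; dissipated=0.000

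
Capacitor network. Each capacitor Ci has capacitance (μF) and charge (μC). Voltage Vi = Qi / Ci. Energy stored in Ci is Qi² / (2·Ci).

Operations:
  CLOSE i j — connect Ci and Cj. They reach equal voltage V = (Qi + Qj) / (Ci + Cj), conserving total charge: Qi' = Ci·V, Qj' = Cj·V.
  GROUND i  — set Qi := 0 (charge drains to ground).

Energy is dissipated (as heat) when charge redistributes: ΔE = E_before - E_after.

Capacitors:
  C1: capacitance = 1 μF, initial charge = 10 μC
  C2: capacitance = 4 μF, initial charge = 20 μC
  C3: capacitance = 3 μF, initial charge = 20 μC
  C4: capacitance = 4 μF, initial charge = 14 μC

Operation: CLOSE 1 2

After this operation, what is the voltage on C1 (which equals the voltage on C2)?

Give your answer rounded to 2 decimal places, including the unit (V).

Initial: C1(1μF, Q=10μC, V=10.00V), C2(4μF, Q=20μC, V=5.00V), C3(3μF, Q=20μC, V=6.67V), C4(4μF, Q=14μC, V=3.50V)
Op 1: CLOSE 1-2: Q_total=30.00, C_total=5.00, V=6.00; Q1=6.00, Q2=24.00; dissipated=10.000

Answer: 6.00 V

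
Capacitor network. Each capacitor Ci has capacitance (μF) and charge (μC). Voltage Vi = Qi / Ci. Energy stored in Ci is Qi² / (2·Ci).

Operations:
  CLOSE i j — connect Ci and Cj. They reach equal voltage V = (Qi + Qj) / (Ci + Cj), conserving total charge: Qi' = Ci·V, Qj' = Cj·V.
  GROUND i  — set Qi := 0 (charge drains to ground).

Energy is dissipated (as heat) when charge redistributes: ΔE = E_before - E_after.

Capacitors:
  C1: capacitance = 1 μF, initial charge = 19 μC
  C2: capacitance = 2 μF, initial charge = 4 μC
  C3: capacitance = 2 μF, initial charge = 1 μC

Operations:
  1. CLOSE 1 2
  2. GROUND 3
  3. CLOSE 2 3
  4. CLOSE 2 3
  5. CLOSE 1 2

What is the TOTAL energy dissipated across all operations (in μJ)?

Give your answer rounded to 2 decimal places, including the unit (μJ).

Initial: C1(1μF, Q=19μC, V=19.00V), C2(2μF, Q=4μC, V=2.00V), C3(2μF, Q=1μC, V=0.50V)
Op 1: CLOSE 1-2: Q_total=23.00, C_total=3.00, V=7.67; Q1=7.67, Q2=15.33; dissipated=96.333
Op 2: GROUND 3: Q3=0; energy lost=0.250
Op 3: CLOSE 2-3: Q_total=15.33, C_total=4.00, V=3.83; Q2=7.67, Q3=7.67; dissipated=29.389
Op 4: CLOSE 2-3: Q_total=15.33, C_total=4.00, V=3.83; Q2=7.67, Q3=7.67; dissipated=0.000
Op 5: CLOSE 1-2: Q_total=15.33, C_total=3.00, V=5.11; Q1=5.11, Q2=10.22; dissipated=4.898
Total dissipated: 130.870 μJ

Answer: 130.87 μJ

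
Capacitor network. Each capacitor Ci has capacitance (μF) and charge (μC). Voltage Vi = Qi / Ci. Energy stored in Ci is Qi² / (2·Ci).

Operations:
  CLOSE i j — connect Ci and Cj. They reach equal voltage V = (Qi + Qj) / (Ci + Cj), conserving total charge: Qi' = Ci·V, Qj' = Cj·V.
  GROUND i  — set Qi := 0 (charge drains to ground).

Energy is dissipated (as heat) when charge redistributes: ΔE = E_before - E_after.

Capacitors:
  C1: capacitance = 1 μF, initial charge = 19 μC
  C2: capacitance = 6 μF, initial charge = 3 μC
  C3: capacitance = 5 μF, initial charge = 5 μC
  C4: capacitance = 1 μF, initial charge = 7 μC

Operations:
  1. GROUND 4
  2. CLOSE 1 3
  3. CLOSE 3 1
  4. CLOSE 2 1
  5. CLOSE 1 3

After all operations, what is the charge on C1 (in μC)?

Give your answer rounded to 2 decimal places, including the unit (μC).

Initial: C1(1μF, Q=19μC, V=19.00V), C2(6μF, Q=3μC, V=0.50V), C3(5μF, Q=5μC, V=1.00V), C4(1μF, Q=7μC, V=7.00V)
Op 1: GROUND 4: Q4=0; energy lost=24.500
Op 2: CLOSE 1-3: Q_total=24.00, C_total=6.00, V=4.00; Q1=4.00, Q3=20.00; dissipated=135.000
Op 3: CLOSE 3-1: Q_total=24.00, C_total=6.00, V=4.00; Q3=20.00, Q1=4.00; dissipated=0.000
Op 4: CLOSE 2-1: Q_total=7.00, C_total=7.00, V=1.00; Q2=6.00, Q1=1.00; dissipated=5.250
Op 5: CLOSE 1-3: Q_total=21.00, C_total=6.00, V=3.50; Q1=3.50, Q3=17.50; dissipated=3.750
Final charges: Q1=3.50, Q2=6.00, Q3=17.50, Q4=0.00

Answer: 3.50 μC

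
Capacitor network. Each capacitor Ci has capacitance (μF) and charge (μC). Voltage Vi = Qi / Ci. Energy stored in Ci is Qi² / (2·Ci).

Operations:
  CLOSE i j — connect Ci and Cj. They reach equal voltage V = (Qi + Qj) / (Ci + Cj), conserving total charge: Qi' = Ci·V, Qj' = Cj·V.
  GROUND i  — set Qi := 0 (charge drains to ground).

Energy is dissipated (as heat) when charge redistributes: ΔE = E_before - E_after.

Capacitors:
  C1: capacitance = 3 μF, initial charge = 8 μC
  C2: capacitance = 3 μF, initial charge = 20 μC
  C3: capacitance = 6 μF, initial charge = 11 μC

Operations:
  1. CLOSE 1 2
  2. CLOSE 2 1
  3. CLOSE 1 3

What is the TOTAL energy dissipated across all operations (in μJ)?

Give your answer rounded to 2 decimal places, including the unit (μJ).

Initial: C1(3μF, Q=8μC, V=2.67V), C2(3μF, Q=20μC, V=6.67V), C3(6μF, Q=11μC, V=1.83V)
Op 1: CLOSE 1-2: Q_total=28.00, C_total=6.00, V=4.67; Q1=14.00, Q2=14.00; dissipated=12.000
Op 2: CLOSE 2-1: Q_total=28.00, C_total=6.00, V=4.67; Q2=14.00, Q1=14.00; dissipated=0.000
Op 3: CLOSE 1-3: Q_total=25.00, C_total=9.00, V=2.78; Q1=8.33, Q3=16.67; dissipated=8.028
Total dissipated: 20.028 μJ

Answer: 20.03 μJ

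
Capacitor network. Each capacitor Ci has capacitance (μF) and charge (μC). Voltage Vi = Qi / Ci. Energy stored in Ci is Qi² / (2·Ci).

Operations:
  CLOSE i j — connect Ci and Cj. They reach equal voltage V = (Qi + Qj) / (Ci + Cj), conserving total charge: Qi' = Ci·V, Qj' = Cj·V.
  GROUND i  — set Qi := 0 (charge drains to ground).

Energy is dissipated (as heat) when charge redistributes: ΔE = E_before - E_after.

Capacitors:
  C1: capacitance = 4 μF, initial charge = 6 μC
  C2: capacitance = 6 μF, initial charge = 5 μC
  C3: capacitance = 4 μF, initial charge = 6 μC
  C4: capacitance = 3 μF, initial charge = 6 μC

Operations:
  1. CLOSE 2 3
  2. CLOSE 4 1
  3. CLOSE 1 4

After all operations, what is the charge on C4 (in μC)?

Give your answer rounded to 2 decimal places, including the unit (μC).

Answer: 5.14 μC

Derivation:
Initial: C1(4μF, Q=6μC, V=1.50V), C2(6μF, Q=5μC, V=0.83V), C3(4μF, Q=6μC, V=1.50V), C4(3μF, Q=6μC, V=2.00V)
Op 1: CLOSE 2-3: Q_total=11.00, C_total=10.00, V=1.10; Q2=6.60, Q3=4.40; dissipated=0.533
Op 2: CLOSE 4-1: Q_total=12.00, C_total=7.00, V=1.71; Q4=5.14, Q1=6.86; dissipated=0.214
Op 3: CLOSE 1-4: Q_total=12.00, C_total=7.00, V=1.71; Q1=6.86, Q4=5.14; dissipated=0.000
Final charges: Q1=6.86, Q2=6.60, Q3=4.40, Q4=5.14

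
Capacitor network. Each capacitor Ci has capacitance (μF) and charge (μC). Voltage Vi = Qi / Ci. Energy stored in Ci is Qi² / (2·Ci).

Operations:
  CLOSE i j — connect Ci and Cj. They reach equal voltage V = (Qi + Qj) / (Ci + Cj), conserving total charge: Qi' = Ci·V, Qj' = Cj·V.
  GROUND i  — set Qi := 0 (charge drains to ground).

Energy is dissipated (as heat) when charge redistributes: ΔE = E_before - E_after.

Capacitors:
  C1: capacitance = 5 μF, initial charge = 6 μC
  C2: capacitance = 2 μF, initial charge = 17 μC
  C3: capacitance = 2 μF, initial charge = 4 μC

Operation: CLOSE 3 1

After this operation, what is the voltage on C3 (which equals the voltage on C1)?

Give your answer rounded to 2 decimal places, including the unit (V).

Answer: 1.43 V

Derivation:
Initial: C1(5μF, Q=6μC, V=1.20V), C2(2μF, Q=17μC, V=8.50V), C3(2μF, Q=4μC, V=2.00V)
Op 1: CLOSE 3-1: Q_total=10.00, C_total=7.00, V=1.43; Q3=2.86, Q1=7.14; dissipated=0.457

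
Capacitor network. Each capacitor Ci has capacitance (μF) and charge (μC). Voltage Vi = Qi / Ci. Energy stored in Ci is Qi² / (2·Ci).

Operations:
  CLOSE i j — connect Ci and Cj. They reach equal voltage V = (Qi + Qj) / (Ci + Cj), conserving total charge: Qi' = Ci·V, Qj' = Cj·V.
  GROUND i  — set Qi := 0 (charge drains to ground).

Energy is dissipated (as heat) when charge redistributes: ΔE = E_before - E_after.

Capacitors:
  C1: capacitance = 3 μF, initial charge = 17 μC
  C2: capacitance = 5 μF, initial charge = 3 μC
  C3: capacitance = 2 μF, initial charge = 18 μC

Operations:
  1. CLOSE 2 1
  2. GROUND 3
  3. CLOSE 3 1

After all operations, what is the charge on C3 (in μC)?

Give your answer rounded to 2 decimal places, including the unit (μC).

Answer: 3.00 μC

Derivation:
Initial: C1(3μF, Q=17μC, V=5.67V), C2(5μF, Q=3μC, V=0.60V), C3(2μF, Q=18μC, V=9.00V)
Op 1: CLOSE 2-1: Q_total=20.00, C_total=8.00, V=2.50; Q2=12.50, Q1=7.50; dissipated=24.067
Op 2: GROUND 3: Q3=0; energy lost=81.000
Op 3: CLOSE 3-1: Q_total=7.50, C_total=5.00, V=1.50; Q3=3.00, Q1=4.50; dissipated=3.750
Final charges: Q1=4.50, Q2=12.50, Q3=3.00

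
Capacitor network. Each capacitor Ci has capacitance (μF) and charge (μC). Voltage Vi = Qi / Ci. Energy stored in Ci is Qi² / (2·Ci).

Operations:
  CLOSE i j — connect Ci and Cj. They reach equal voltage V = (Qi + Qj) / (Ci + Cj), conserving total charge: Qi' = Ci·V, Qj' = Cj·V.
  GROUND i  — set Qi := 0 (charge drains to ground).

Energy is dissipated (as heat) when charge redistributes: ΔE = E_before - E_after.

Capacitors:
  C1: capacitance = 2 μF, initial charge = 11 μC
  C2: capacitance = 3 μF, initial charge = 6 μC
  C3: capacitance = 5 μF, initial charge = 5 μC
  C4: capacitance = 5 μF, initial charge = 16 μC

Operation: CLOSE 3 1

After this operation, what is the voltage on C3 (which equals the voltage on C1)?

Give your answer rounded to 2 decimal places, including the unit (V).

Answer: 2.29 V

Derivation:
Initial: C1(2μF, Q=11μC, V=5.50V), C2(3μF, Q=6μC, V=2.00V), C3(5μF, Q=5μC, V=1.00V), C4(5μF, Q=16μC, V=3.20V)
Op 1: CLOSE 3-1: Q_total=16.00, C_total=7.00, V=2.29; Q3=11.43, Q1=4.57; dissipated=14.464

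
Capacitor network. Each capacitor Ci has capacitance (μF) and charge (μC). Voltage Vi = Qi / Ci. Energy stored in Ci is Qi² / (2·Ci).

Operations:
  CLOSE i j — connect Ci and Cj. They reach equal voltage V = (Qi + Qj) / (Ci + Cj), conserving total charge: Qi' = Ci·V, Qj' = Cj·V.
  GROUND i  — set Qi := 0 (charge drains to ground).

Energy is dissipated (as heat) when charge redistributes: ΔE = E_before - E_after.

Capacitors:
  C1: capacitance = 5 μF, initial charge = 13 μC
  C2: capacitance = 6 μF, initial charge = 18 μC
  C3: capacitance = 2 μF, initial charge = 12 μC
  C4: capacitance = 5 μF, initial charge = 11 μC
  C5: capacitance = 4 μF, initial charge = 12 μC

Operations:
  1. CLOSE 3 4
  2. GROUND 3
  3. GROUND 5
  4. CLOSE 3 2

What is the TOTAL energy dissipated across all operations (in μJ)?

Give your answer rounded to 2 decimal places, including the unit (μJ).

Answer: 45.86 μJ

Derivation:
Initial: C1(5μF, Q=13μC, V=2.60V), C2(6μF, Q=18μC, V=3.00V), C3(2μF, Q=12μC, V=6.00V), C4(5μF, Q=11μC, V=2.20V), C5(4μF, Q=12μC, V=3.00V)
Op 1: CLOSE 3-4: Q_total=23.00, C_total=7.00, V=3.29; Q3=6.57, Q4=16.43; dissipated=10.314
Op 2: GROUND 3: Q3=0; energy lost=10.796
Op 3: GROUND 5: Q5=0; energy lost=18.000
Op 4: CLOSE 3-2: Q_total=18.00, C_total=8.00, V=2.25; Q3=4.50, Q2=13.50; dissipated=6.750
Total dissipated: 45.860 μJ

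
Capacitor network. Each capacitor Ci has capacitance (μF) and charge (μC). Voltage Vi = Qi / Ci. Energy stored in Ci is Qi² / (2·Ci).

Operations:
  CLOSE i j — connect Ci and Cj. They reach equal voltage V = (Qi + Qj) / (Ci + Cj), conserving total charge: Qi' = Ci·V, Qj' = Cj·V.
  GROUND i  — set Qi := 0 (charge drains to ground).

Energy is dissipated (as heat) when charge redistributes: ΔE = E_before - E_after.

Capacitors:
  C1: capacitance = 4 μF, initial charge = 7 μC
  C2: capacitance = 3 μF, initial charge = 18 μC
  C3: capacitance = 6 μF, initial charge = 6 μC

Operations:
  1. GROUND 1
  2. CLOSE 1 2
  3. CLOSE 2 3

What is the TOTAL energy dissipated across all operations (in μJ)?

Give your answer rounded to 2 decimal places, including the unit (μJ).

Initial: C1(4μF, Q=7μC, V=1.75V), C2(3μF, Q=18μC, V=6.00V), C3(6μF, Q=6μC, V=1.00V)
Op 1: GROUND 1: Q1=0; energy lost=6.125
Op 2: CLOSE 1-2: Q_total=18.00, C_total=7.00, V=2.57; Q1=10.29, Q2=7.71; dissipated=30.857
Op 3: CLOSE 2-3: Q_total=13.71, C_total=9.00, V=1.52; Q2=4.57, Q3=9.14; dissipated=2.469
Total dissipated: 39.452 μJ

Answer: 39.45 μJ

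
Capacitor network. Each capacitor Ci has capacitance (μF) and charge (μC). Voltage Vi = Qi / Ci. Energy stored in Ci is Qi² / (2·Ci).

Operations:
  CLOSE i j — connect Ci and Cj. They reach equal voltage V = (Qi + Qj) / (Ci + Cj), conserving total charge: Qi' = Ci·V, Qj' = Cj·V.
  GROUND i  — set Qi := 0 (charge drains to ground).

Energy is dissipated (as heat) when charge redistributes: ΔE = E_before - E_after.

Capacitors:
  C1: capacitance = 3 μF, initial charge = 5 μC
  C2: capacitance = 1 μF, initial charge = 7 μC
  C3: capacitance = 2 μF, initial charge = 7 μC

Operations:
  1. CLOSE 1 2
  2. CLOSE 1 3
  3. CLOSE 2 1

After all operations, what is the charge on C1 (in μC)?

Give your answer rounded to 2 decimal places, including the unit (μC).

Answer: 9.45 μC

Derivation:
Initial: C1(3μF, Q=5μC, V=1.67V), C2(1μF, Q=7μC, V=7.00V), C3(2μF, Q=7μC, V=3.50V)
Op 1: CLOSE 1-2: Q_total=12.00, C_total=4.00, V=3.00; Q1=9.00, Q2=3.00; dissipated=10.667
Op 2: CLOSE 1-3: Q_total=16.00, C_total=5.00, V=3.20; Q1=9.60, Q3=6.40; dissipated=0.150
Op 3: CLOSE 2-1: Q_total=12.60, C_total=4.00, V=3.15; Q2=3.15, Q1=9.45; dissipated=0.015
Final charges: Q1=9.45, Q2=3.15, Q3=6.40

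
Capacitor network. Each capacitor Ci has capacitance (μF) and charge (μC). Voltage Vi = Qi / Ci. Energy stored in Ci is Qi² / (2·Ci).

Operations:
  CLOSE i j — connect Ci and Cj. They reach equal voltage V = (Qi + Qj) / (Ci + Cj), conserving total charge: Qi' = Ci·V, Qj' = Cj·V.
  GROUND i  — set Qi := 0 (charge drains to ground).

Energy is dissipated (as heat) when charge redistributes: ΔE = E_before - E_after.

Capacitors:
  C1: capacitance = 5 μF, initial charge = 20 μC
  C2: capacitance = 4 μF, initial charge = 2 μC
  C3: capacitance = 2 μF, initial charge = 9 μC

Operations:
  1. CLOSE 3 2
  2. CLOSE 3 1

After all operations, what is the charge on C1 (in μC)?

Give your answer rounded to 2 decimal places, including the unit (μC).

Answer: 16.90 μC

Derivation:
Initial: C1(5μF, Q=20μC, V=4.00V), C2(4μF, Q=2μC, V=0.50V), C3(2μF, Q=9μC, V=4.50V)
Op 1: CLOSE 3-2: Q_total=11.00, C_total=6.00, V=1.83; Q3=3.67, Q2=7.33; dissipated=10.667
Op 2: CLOSE 3-1: Q_total=23.67, C_total=7.00, V=3.38; Q3=6.76, Q1=16.90; dissipated=3.353
Final charges: Q1=16.90, Q2=7.33, Q3=6.76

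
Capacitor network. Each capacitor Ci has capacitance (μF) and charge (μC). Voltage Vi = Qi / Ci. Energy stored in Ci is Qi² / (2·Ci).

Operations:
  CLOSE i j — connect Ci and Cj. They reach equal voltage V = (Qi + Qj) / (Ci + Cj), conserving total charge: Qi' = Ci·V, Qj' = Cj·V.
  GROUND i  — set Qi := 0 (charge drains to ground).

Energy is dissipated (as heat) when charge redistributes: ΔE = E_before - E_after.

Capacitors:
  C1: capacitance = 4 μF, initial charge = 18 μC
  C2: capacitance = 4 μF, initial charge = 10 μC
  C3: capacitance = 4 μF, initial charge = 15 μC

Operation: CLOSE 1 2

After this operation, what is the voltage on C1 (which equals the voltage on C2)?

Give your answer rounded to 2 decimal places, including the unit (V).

Answer: 3.50 V

Derivation:
Initial: C1(4μF, Q=18μC, V=4.50V), C2(4μF, Q=10μC, V=2.50V), C3(4μF, Q=15μC, V=3.75V)
Op 1: CLOSE 1-2: Q_total=28.00, C_total=8.00, V=3.50; Q1=14.00, Q2=14.00; dissipated=4.000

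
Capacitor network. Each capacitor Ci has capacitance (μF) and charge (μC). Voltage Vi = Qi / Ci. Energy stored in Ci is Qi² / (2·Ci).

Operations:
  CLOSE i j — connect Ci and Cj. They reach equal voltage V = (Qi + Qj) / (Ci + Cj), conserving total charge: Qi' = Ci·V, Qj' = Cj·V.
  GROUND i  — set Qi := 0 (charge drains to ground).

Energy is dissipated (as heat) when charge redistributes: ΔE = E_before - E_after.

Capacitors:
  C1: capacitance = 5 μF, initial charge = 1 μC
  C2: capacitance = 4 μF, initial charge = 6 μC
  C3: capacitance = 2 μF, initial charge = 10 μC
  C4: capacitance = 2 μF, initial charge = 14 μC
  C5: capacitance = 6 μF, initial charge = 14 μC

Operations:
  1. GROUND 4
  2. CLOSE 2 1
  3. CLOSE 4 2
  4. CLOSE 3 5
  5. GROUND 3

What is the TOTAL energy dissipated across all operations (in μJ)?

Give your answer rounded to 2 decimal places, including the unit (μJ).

Initial: C1(5μF, Q=1μC, V=0.20V), C2(4μF, Q=6μC, V=1.50V), C3(2μF, Q=10μC, V=5.00V), C4(2μF, Q=14μC, V=7.00V), C5(6μF, Q=14μC, V=2.33V)
Op 1: GROUND 4: Q4=0; energy lost=49.000
Op 2: CLOSE 2-1: Q_total=7.00, C_total=9.00, V=0.78; Q2=3.11, Q1=3.89; dissipated=1.878
Op 3: CLOSE 4-2: Q_total=3.11, C_total=6.00, V=0.52; Q4=1.04, Q2=2.07; dissipated=0.403
Op 4: CLOSE 3-5: Q_total=24.00, C_total=8.00, V=3.00; Q3=6.00, Q5=18.00; dissipated=5.333
Op 5: GROUND 3: Q3=0; energy lost=9.000
Total dissipated: 65.614 μJ

Answer: 65.61 μJ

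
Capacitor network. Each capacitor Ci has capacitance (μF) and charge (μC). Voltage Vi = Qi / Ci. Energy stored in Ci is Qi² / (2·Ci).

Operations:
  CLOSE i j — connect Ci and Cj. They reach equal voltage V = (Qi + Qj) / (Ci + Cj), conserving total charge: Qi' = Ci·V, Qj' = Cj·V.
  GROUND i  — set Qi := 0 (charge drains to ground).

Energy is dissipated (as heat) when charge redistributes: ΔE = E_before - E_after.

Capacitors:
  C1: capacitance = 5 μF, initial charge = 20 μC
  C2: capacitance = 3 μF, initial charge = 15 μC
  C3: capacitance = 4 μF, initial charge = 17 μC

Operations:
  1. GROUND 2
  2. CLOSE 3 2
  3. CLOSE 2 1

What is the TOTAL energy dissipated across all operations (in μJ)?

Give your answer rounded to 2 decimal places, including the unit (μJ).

Initial: C1(5μF, Q=20μC, V=4.00V), C2(3μF, Q=15μC, V=5.00V), C3(4μF, Q=17μC, V=4.25V)
Op 1: GROUND 2: Q2=0; energy lost=37.500
Op 2: CLOSE 3-2: Q_total=17.00, C_total=7.00, V=2.43; Q3=9.71, Q2=7.29; dissipated=15.482
Op 3: CLOSE 2-1: Q_total=27.29, C_total=8.00, V=3.41; Q2=10.23, Q1=17.05; dissipated=2.315
Total dissipated: 55.297 μJ

Answer: 55.30 μJ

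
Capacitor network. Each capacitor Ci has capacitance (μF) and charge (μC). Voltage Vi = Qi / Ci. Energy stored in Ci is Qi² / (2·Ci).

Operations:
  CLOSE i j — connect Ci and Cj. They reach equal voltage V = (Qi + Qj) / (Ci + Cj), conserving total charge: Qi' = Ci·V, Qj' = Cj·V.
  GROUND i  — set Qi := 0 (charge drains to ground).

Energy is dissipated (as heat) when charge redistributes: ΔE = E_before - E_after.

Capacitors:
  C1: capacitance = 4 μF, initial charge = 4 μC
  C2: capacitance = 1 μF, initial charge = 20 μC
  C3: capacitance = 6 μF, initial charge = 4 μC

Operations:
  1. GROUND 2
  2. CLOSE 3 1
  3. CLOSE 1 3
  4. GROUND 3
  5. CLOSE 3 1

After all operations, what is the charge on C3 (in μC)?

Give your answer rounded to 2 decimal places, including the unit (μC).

Initial: C1(4μF, Q=4μC, V=1.00V), C2(1μF, Q=20μC, V=20.00V), C3(6μF, Q=4μC, V=0.67V)
Op 1: GROUND 2: Q2=0; energy lost=200.000
Op 2: CLOSE 3-1: Q_total=8.00, C_total=10.00, V=0.80; Q3=4.80, Q1=3.20; dissipated=0.133
Op 3: CLOSE 1-3: Q_total=8.00, C_total=10.00, V=0.80; Q1=3.20, Q3=4.80; dissipated=0.000
Op 4: GROUND 3: Q3=0; energy lost=1.920
Op 5: CLOSE 3-1: Q_total=3.20, C_total=10.00, V=0.32; Q3=1.92, Q1=1.28; dissipated=0.768
Final charges: Q1=1.28, Q2=0.00, Q3=1.92

Answer: 1.92 μC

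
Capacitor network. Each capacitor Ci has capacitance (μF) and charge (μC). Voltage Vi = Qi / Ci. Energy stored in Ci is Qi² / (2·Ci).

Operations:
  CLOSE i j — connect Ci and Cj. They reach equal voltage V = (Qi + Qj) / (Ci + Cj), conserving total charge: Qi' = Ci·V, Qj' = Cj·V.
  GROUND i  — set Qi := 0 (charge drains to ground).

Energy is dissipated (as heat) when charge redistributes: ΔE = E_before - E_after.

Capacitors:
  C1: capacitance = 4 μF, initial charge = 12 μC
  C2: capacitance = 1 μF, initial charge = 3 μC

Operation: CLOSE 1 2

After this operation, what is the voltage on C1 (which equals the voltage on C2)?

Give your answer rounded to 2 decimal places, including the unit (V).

Initial: C1(4μF, Q=12μC, V=3.00V), C2(1μF, Q=3μC, V=3.00V)
Op 1: CLOSE 1-2: Q_total=15.00, C_total=5.00, V=3.00; Q1=12.00, Q2=3.00; dissipated=0.000

Answer: 3.00 V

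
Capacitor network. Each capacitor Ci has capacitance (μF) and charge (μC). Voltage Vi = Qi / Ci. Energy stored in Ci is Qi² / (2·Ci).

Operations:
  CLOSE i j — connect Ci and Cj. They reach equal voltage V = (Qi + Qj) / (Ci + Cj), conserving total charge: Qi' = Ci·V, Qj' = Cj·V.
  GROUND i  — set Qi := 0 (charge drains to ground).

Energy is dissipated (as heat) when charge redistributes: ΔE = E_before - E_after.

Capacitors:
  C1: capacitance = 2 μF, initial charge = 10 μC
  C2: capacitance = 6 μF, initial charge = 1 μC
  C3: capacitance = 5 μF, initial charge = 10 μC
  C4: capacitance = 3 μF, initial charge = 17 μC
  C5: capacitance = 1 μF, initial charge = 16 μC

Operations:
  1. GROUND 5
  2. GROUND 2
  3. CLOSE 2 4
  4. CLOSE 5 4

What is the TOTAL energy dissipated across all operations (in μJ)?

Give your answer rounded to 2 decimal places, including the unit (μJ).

Initial: C1(2μF, Q=10μC, V=5.00V), C2(6μF, Q=1μC, V=0.17V), C3(5μF, Q=10μC, V=2.00V), C4(3μF, Q=17μC, V=5.67V), C5(1μF, Q=16μC, V=16.00V)
Op 1: GROUND 5: Q5=0; energy lost=128.000
Op 2: GROUND 2: Q2=0; energy lost=0.083
Op 3: CLOSE 2-4: Q_total=17.00, C_total=9.00, V=1.89; Q2=11.33, Q4=5.67; dissipated=32.111
Op 4: CLOSE 5-4: Q_total=5.67, C_total=4.00, V=1.42; Q5=1.42, Q4=4.25; dissipated=1.338
Total dissipated: 161.532 μJ

Answer: 161.53 μJ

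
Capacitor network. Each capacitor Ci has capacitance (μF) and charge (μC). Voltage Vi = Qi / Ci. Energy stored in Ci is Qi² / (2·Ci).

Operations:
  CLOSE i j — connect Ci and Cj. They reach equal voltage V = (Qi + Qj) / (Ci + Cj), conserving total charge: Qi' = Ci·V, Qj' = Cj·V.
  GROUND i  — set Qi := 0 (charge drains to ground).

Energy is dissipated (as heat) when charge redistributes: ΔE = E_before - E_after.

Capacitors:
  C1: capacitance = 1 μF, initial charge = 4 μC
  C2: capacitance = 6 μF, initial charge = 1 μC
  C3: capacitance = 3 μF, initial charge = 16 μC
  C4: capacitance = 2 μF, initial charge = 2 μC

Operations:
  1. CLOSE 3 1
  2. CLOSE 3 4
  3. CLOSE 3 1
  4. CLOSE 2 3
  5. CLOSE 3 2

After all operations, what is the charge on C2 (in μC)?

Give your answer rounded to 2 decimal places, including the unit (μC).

Initial: C1(1μF, Q=4μC, V=4.00V), C2(6μF, Q=1μC, V=0.17V), C3(3μF, Q=16μC, V=5.33V), C4(2μF, Q=2μC, V=1.00V)
Op 1: CLOSE 3-1: Q_total=20.00, C_total=4.00, V=5.00; Q3=15.00, Q1=5.00; dissipated=0.667
Op 2: CLOSE 3-4: Q_total=17.00, C_total=5.00, V=3.40; Q3=10.20, Q4=6.80; dissipated=9.600
Op 3: CLOSE 3-1: Q_total=15.20, C_total=4.00, V=3.80; Q3=11.40, Q1=3.80; dissipated=0.960
Op 4: CLOSE 2-3: Q_total=12.40, C_total=9.00, V=1.38; Q2=8.27, Q3=4.13; dissipated=13.201
Op 5: CLOSE 3-2: Q_total=12.40, C_total=9.00, V=1.38; Q3=4.13, Q2=8.27; dissipated=0.000
Final charges: Q1=3.80, Q2=8.27, Q3=4.13, Q4=6.80

Answer: 8.27 μC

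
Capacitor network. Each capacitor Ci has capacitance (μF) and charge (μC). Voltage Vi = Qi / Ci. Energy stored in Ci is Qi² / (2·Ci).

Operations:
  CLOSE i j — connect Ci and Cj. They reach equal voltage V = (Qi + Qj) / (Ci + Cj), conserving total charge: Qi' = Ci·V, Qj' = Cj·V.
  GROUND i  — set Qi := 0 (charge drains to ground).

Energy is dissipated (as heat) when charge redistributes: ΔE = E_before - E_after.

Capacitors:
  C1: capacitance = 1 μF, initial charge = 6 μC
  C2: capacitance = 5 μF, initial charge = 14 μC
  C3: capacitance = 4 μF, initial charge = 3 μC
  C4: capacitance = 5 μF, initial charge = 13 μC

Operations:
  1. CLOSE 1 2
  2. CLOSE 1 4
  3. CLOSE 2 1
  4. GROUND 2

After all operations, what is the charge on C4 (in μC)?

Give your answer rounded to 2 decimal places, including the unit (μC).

Answer: 13.61 μC

Derivation:
Initial: C1(1μF, Q=6μC, V=6.00V), C2(5μF, Q=14μC, V=2.80V), C3(4μF, Q=3μC, V=0.75V), C4(5μF, Q=13μC, V=2.60V)
Op 1: CLOSE 1-2: Q_total=20.00, C_total=6.00, V=3.33; Q1=3.33, Q2=16.67; dissipated=4.267
Op 2: CLOSE 1-4: Q_total=16.33, C_total=6.00, V=2.72; Q1=2.72, Q4=13.61; dissipated=0.224
Op 3: CLOSE 2-1: Q_total=19.39, C_total=6.00, V=3.23; Q2=16.16, Q1=3.23; dissipated=0.156
Op 4: GROUND 2: Q2=0; energy lost=26.106
Final charges: Q1=3.23, Q2=0.00, Q3=3.00, Q4=13.61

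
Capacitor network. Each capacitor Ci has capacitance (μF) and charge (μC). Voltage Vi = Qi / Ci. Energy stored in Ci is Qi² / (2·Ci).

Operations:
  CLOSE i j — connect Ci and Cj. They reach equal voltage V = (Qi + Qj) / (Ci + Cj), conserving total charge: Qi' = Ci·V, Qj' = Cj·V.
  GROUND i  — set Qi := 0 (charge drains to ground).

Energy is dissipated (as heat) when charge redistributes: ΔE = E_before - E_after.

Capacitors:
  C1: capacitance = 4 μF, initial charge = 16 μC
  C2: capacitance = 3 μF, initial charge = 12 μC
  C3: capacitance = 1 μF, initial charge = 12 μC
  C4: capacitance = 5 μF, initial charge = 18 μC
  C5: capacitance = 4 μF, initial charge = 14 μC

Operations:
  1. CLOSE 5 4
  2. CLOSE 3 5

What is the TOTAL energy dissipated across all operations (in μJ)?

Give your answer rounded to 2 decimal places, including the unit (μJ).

Initial: C1(4μF, Q=16μC, V=4.00V), C2(3μF, Q=12μC, V=4.00V), C3(1μF, Q=12μC, V=12.00V), C4(5μF, Q=18μC, V=3.60V), C5(4μF, Q=14μC, V=3.50V)
Op 1: CLOSE 5-4: Q_total=32.00, C_total=9.00, V=3.56; Q5=14.22, Q4=17.78; dissipated=0.011
Op 2: CLOSE 3-5: Q_total=26.22, C_total=5.00, V=5.24; Q3=5.24, Q5=20.98; dissipated=28.523
Total dissipated: 28.535 μJ

Answer: 28.53 μJ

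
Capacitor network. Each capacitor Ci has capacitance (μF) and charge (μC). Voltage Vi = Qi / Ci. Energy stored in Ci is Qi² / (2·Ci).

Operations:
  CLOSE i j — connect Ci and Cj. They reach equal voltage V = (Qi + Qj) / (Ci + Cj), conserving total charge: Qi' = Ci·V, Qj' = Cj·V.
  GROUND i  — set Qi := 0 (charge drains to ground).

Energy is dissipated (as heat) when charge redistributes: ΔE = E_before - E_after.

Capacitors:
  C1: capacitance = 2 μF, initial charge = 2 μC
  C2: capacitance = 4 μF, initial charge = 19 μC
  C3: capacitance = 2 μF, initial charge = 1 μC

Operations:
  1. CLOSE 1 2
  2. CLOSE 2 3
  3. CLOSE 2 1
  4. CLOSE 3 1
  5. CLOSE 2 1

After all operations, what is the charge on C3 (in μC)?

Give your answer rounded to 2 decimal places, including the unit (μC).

Answer: 5.33 μC

Derivation:
Initial: C1(2μF, Q=2μC, V=1.00V), C2(4μF, Q=19μC, V=4.75V), C3(2μF, Q=1μC, V=0.50V)
Op 1: CLOSE 1-2: Q_total=21.00, C_total=6.00, V=3.50; Q1=7.00, Q2=14.00; dissipated=9.375
Op 2: CLOSE 2-3: Q_total=15.00, C_total=6.00, V=2.50; Q2=10.00, Q3=5.00; dissipated=6.000
Op 3: CLOSE 2-1: Q_total=17.00, C_total=6.00, V=2.83; Q2=11.33, Q1=5.67; dissipated=0.667
Op 4: CLOSE 3-1: Q_total=10.67, C_total=4.00, V=2.67; Q3=5.33, Q1=5.33; dissipated=0.056
Op 5: CLOSE 2-1: Q_total=16.67, C_total=6.00, V=2.78; Q2=11.11, Q1=5.56; dissipated=0.019
Final charges: Q1=5.56, Q2=11.11, Q3=5.33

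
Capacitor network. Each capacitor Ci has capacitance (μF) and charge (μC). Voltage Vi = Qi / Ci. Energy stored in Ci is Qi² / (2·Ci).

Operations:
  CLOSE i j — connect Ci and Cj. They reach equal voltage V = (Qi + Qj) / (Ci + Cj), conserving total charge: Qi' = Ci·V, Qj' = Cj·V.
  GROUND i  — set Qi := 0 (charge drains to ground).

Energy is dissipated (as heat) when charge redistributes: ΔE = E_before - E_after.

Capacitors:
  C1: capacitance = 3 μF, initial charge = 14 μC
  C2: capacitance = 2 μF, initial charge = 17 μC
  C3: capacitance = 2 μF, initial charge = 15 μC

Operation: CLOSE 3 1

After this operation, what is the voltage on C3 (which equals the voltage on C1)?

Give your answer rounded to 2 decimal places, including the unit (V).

Answer: 5.80 V

Derivation:
Initial: C1(3μF, Q=14μC, V=4.67V), C2(2μF, Q=17μC, V=8.50V), C3(2μF, Q=15μC, V=7.50V)
Op 1: CLOSE 3-1: Q_total=29.00, C_total=5.00, V=5.80; Q3=11.60, Q1=17.40; dissipated=4.817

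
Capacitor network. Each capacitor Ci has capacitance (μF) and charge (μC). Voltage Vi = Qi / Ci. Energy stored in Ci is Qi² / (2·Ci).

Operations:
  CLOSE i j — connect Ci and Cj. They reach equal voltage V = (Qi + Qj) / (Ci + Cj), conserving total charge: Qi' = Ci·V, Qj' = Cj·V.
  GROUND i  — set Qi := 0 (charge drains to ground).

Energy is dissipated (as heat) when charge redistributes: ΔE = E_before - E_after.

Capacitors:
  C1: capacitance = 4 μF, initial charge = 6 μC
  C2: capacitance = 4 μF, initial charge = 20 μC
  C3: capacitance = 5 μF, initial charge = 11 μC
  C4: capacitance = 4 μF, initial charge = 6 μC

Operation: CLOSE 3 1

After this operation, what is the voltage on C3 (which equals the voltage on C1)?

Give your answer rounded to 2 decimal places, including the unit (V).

Answer: 1.89 V

Derivation:
Initial: C1(4μF, Q=6μC, V=1.50V), C2(4μF, Q=20μC, V=5.00V), C3(5μF, Q=11μC, V=2.20V), C4(4μF, Q=6μC, V=1.50V)
Op 1: CLOSE 3-1: Q_total=17.00, C_total=9.00, V=1.89; Q3=9.44, Q1=7.56; dissipated=0.544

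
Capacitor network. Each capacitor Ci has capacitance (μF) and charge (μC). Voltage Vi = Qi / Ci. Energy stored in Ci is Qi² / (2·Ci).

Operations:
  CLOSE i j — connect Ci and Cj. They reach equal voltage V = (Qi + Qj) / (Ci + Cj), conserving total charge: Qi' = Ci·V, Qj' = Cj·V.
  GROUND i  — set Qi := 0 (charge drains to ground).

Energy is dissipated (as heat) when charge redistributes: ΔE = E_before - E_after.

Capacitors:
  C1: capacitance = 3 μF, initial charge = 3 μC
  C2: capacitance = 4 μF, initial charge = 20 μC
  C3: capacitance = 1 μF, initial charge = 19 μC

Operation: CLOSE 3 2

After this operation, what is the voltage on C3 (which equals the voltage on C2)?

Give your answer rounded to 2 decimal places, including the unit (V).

Answer: 7.80 V

Derivation:
Initial: C1(3μF, Q=3μC, V=1.00V), C2(4μF, Q=20μC, V=5.00V), C3(1μF, Q=19μC, V=19.00V)
Op 1: CLOSE 3-2: Q_total=39.00, C_total=5.00, V=7.80; Q3=7.80, Q2=31.20; dissipated=78.400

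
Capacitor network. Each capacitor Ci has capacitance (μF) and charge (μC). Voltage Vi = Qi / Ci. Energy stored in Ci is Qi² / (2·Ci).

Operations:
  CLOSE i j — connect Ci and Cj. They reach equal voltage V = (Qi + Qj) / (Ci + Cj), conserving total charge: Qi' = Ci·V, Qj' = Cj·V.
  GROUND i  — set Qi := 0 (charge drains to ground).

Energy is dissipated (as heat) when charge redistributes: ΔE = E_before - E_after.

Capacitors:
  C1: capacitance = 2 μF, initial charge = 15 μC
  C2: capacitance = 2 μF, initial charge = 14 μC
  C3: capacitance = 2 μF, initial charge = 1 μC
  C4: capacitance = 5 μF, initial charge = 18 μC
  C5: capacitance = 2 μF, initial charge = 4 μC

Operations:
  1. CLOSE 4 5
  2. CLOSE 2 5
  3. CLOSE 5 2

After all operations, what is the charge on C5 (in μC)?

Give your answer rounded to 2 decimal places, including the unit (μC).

Answer: 10.14 μC

Derivation:
Initial: C1(2μF, Q=15μC, V=7.50V), C2(2μF, Q=14μC, V=7.00V), C3(2μF, Q=1μC, V=0.50V), C4(5μF, Q=18μC, V=3.60V), C5(2μF, Q=4μC, V=2.00V)
Op 1: CLOSE 4-5: Q_total=22.00, C_total=7.00, V=3.14; Q4=15.71, Q5=6.29; dissipated=1.829
Op 2: CLOSE 2-5: Q_total=20.29, C_total=4.00, V=5.07; Q2=10.14, Q5=10.14; dissipated=7.439
Op 3: CLOSE 5-2: Q_total=20.29, C_total=4.00, V=5.07; Q5=10.14, Q2=10.14; dissipated=0.000
Final charges: Q1=15.00, Q2=10.14, Q3=1.00, Q4=15.71, Q5=10.14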